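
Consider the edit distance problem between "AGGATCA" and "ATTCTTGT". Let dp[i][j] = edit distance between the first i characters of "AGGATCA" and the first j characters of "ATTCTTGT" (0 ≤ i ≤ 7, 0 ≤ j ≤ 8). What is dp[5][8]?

   ''  A  T  T  C  T  T  G  T
''  0  1  2  3  4  5  6  7  8
 A  1  0  1  2  3  4  5  6  7
 G  2  1  1  2  3  4  5  5  6
 G  3  2  2  2  3  4  5  5  6
 A  4  3  3  3  3  4  5  6  6
 T  5  4  3  3  4  3  4  5  6
 C  6  5  4  4  3  4  4  5  6
 A  7  6  5  5  4  4  5  5  6

6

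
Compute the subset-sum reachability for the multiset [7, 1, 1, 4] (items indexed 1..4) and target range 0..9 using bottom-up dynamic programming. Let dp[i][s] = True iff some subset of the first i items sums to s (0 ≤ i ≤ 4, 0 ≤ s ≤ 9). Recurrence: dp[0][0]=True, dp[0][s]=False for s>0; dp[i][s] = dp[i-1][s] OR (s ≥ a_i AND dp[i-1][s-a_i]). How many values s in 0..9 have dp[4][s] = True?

i\s   0   1   2   3   4   5   6   7   8   9
  0   T   F   F   F   F   F   F   F   F   F
  1   T   F   F   F   F   F   F   T   F   F
  2   T   T   F   F   F   F   F   T   T   F
  3   T   T   T   F   F   F   F   T   T   T
  4   T   T   T   F   T   T   T   T   T   T

9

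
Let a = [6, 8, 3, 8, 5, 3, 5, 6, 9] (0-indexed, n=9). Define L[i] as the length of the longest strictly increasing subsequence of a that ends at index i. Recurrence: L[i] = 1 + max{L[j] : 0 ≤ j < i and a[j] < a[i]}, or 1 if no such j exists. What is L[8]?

   i    0    1    2    3    4    5    6    7    8
a[i]    6    8    3    8    5    3    5    6    9
L[i]    1    2    1    2    2    1    2    3    4

4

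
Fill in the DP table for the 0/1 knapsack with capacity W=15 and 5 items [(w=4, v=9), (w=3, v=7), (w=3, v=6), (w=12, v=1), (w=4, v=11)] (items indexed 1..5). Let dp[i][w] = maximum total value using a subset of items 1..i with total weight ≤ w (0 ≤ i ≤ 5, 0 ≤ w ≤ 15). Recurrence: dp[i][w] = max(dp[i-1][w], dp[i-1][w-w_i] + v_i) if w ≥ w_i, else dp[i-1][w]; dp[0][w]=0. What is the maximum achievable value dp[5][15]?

i\w   0   1   2   3   4   5   6   7   8   9  10  11  12  13  14  15
  0   0   0   0   0   0   0   0   0   0   0   0   0   0   0   0   0
  1   0   0   0   0   9   9   9   9   9   9   9   9   9   9   9   9
  2   0   0   0   7   9   9   9  16  16  16  16  16  16  16  16  16
  3   0   0   0   7   9   9  13  16  16  16  22  22  22  22  22  22
  4   0   0   0   7   9   9  13  16  16  16  22  22  22  22  22  22
  5   0   0   0   7  11  11  13  18  20  20  24  27  27  27  33  33

33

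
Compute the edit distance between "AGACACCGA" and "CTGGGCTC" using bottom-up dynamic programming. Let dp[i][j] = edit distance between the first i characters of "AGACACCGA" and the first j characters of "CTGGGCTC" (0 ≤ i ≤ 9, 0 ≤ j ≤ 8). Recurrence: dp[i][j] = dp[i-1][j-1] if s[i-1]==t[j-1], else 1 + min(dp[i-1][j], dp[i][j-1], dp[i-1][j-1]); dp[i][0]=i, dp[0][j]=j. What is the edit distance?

   ''  C  T  G  G  G  C  T  C
''  0  1  2  3  4  5  6  7  8
 A  1  1  2  3  4  5  6  7  8
 G  2  2  2  2  3  4  5  6  7
 A  3  3  3  3  3  4  5  6  7
 C  4  3  4  4  4  4  4  5  6
 A  5  4  4  5  5  5  5  5  6
 C  6  5  5  5  6  6  5  6  5
 C  7  6  6  6  6  7  6  6  6
 G  8  7  7  6  6  6  7  7  7
 A  9  8  8  7  7  7  7  8  8

8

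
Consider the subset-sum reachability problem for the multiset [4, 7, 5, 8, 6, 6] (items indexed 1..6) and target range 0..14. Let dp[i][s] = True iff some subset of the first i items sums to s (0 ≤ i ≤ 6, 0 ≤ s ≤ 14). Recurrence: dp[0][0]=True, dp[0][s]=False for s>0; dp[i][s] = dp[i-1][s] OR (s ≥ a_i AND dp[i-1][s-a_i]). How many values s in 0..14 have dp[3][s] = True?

i\s   0   1   2   3   4   5   6   7   8   9  10  11  12  13  14
  0   T   F   F   F   F   F   F   F   F   F   F   F   F   F   F
  1   T   F   F   F   T   F   F   F   F   F   F   F   F   F   F
  2   T   F   F   F   T   F   F   T   F   F   F   T   F   F   F
  3   T   F   F   F   T   T   F   T   F   T   F   T   T   F   F
  4   T   F   F   F   T   T   F   T   T   T   F   T   T   T   F
  5   T   F   F   F   T   T   T   T   T   T   T   T   T   T   T
  6   T   F   F   F   T   T   T   T   T   T   T   T   T   T   T

7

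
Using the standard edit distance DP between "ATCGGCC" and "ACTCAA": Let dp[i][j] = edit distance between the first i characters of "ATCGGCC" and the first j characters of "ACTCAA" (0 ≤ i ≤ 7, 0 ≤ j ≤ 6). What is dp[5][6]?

3

   ''  A  C  T  C  A  A
''  0  1  2  3  4  5  6
 A  1  0  1  2  3  4  5
 T  2  1  1  1  2  3  4
 C  3  2  1  2  1  2  3
 G  4  3  2  2  2  2  3
 G  5  4  3  3  3  3  3
 C  6  5  4  4  3  4  4
 C  7  6  5  5  4  4  5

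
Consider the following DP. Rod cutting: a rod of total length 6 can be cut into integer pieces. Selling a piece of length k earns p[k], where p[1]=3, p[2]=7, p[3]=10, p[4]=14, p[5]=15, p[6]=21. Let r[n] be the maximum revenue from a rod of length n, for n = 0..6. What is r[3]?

10

   n    0    1    2    3    4    5    6
r[n]    0    3    7   10   14   17   21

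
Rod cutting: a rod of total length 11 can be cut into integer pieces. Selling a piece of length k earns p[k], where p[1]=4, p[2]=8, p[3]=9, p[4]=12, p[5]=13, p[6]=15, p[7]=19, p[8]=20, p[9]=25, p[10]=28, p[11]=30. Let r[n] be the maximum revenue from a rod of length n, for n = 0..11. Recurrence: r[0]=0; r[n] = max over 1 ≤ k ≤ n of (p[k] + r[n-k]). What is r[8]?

   n    0    1    2    3    4    5    6    7    8    9   10   11
r[n]    0    4    8   12   16   20   24   28   32   36   40   44

32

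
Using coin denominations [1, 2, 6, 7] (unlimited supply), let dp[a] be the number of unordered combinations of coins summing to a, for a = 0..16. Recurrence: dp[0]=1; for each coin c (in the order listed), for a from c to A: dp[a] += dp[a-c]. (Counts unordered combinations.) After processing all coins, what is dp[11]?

after  coin     0     1     2     3     4     5     6     7     8     9    10    11    12    13    14    15    16
          1     1     1     1     1     1     1     1     1     1     1     1     1     1     1     1     1     1
          2     1     1     2     2     3     3     4     4     5     5     6     6     7     7     8     8     9
          6     1     1     2     2     3     3     5     5     7     7     9     9    12    12    15    15    18
          7     1     1     2     2     3     3     5     6     8     9    11    12    15    17    21    23    27

12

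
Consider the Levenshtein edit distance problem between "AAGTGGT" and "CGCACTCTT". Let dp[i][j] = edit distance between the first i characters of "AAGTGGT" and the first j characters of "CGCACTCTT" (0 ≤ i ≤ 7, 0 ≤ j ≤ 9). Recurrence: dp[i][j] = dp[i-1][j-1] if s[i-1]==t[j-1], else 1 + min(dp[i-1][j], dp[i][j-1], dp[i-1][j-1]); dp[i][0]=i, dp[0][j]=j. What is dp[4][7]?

5

   ''  C  G  C  A  C  T  C  T  T
''  0  1  2  3  4  5  6  7  8  9
 A  1  1  2  3  3  4  5  6  7  8
 A  2  2  2  3  3  4  5  6  7  8
 G  3  3  2  3  4  4  5  6  7  8
 T  4  4  3  3  4  5  4  5  6  7
 G  5  5  4  4  4  5  5  5  6  7
 G  6  6  5  5  5  5  6  6  6  7
 T  7  7  6  6  6  6  5  6  6  6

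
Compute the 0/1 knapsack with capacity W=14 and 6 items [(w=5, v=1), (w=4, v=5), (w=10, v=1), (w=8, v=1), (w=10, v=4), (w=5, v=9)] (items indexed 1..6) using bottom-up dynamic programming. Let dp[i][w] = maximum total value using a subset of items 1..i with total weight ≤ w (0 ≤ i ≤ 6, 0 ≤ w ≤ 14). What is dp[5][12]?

i\w   0   1   2   3   4   5   6   7   8   9  10  11  12  13  14
  0   0   0   0   0   0   0   0   0   0   0   0   0   0   0   0
  1   0   0   0   0   0   1   1   1   1   1   1   1   1   1   1
  2   0   0   0   0   5   5   5   5   5   6   6   6   6   6   6
  3   0   0   0   0   5   5   5   5   5   6   6   6   6   6   6
  4   0   0   0   0   5   5   5   5   5   6   6   6   6   6   6
  5   0   0   0   0   5   5   5   5   5   6   6   6   6   6   9
  6   0   0   0   0   5   9   9   9   9  14  14  14  14  14  15

6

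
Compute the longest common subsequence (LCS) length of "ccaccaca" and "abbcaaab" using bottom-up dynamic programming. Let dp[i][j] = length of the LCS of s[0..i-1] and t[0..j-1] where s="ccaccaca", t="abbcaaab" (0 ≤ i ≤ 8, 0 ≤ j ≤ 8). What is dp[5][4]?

2

   ''  a  b  b  c  a  a  a  b
''  0  0  0  0  0  0  0  0  0
 c  0  0  0  0  1  1  1  1  1
 c  0  0  0  0  1  1  1  1  1
 a  0  1  1  1  1  2  2  2  2
 c  0  1  1  1  2  2  2  2  2
 c  0  1  1  1  2  2  2  2  2
 a  0  1  1  1  2  3  3  3  3
 c  0  1  1  1  2  3  3  3  3
 a  0  1  1  1  2  3  4  4  4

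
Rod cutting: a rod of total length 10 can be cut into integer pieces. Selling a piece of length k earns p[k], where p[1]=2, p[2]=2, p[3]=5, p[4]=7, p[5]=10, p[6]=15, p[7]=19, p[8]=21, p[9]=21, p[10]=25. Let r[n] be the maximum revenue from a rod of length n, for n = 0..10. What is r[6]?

   n    0    1    2    3    4    5    6    7    8    9   10
r[n]    0    2    4    6    8   10   15   19   21   23   25

15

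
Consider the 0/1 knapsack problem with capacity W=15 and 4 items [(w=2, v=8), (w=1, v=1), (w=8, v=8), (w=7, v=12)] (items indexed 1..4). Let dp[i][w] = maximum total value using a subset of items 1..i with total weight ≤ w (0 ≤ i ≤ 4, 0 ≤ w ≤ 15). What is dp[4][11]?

i\w   0   1   2   3   4   5   6   7   8   9  10  11  12  13  14  15
  0   0   0   0   0   0   0   0   0   0   0   0   0   0   0   0   0
  1   0   0   8   8   8   8   8   8   8   8   8   8   8   8   8   8
  2   0   1   8   9   9   9   9   9   9   9   9   9   9   9   9   9
  3   0   1   8   9   9   9   9   9   9   9  16  17  17  17  17  17
  4   0   1   8   9   9   9   9  12  13  20  21  21  21  21  21  21

21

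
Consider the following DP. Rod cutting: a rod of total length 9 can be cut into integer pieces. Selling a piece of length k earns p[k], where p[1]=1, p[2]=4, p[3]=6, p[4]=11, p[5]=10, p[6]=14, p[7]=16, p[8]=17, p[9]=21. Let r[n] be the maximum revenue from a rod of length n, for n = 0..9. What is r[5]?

12

   n    0    1    2    3    4    5    6    7    8    9
r[n]    0    1    4    6   11   12   15   17   22   23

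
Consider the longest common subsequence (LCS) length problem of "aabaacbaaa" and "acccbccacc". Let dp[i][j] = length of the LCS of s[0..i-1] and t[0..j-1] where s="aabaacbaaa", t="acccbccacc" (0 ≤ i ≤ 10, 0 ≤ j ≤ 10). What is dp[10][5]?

   ''  a  c  c  c  b  c  c  a  c  c
''  0  0  0  0  0  0  0  0  0  0  0
 a  0  1  1  1  1  1  1  1  1  1  1
 a  0  1  1  1  1  1  1  1  2  2  2
 b  0  1  1  1  1  2  2  2  2  2  2
 a  0  1  1  1  1  2  2  2  3  3  3
 a  0  1  1  1  1  2  2  2  3  3  3
 c  0  1  2  2  2  2  3  3  3  4  4
 b  0  1  2  2  2  3  3  3  3  4  4
 a  0  1  2  2  2  3  3  3  4  4  4
 a  0  1  2  2  2  3  3  3  4  4  4
 a  0  1  2  2  2  3  3  3  4  4  4

3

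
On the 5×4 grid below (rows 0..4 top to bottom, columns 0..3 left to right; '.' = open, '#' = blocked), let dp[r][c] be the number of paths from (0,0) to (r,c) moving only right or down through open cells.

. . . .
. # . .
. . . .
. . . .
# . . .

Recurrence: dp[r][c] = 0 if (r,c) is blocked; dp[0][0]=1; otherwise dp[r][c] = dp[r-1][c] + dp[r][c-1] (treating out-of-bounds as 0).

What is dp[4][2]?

r\c   0   1   2   3
  0   1   1   1   1
  1   1   0   1   2
  2   1   1   2   4
  3   1   2   4   8
  4   0   2   6  14

6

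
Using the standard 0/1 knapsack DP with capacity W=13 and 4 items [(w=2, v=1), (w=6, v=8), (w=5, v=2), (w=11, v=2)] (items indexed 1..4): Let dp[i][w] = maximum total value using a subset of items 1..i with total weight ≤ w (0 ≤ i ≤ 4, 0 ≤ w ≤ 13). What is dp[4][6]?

i\w   0   1   2   3   4   5   6   7   8   9  10  11  12  13
  0   0   0   0   0   0   0   0   0   0   0   0   0   0   0
  1   0   0   1   1   1   1   1   1   1   1   1   1   1   1
  2   0   0   1   1   1   1   8   8   9   9   9   9   9   9
  3   0   0   1   1   1   2   8   8   9   9   9  10  10  11
  4   0   0   1   1   1   2   8   8   9   9   9  10  10  11

8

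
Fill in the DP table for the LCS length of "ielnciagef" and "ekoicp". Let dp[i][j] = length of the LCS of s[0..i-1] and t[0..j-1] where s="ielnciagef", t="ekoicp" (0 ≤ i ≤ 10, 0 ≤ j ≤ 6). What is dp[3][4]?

1

   ''  e  k  o  i  c  p
''  0  0  0  0  0  0  0
 i  0  0  0  0  1  1  1
 e  0  1  1  1  1  1  1
 l  0  1  1  1  1  1  1
 n  0  1  1  1  1  1  1
 c  0  1  1  1  1  2  2
 i  0  1  1  1  2  2  2
 a  0  1  1  1  2  2  2
 g  0  1  1  1  2  2  2
 e  0  1  1  1  2  2  2
 f  0  1  1  1  2  2  2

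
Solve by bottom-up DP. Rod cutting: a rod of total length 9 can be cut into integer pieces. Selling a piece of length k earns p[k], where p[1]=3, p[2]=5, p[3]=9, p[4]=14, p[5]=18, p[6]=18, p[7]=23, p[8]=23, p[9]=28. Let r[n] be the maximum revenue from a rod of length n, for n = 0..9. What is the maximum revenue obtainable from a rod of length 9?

32

   n    0    1    2    3    4    5    6    7    8    9
r[n]    0    3    6    9   14   18   21   24   28   32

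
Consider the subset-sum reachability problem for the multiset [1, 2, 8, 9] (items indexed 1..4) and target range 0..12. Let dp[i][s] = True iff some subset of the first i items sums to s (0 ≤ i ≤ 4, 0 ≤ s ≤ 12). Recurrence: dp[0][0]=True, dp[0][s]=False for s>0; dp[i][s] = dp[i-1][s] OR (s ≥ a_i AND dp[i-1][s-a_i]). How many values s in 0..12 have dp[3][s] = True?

i\s   0   1   2   3   4   5   6   7   8   9  10  11  12
  0   T   F   F   F   F   F   F   F   F   F   F   F   F
  1   T   T   F   F   F   F   F   F   F   F   F   F   F
  2   T   T   T   T   F   F   F   F   F   F   F   F   F
  3   T   T   T   T   F   F   F   F   T   T   T   T   F
  4   T   T   T   T   F   F   F   F   T   T   T   T   T

8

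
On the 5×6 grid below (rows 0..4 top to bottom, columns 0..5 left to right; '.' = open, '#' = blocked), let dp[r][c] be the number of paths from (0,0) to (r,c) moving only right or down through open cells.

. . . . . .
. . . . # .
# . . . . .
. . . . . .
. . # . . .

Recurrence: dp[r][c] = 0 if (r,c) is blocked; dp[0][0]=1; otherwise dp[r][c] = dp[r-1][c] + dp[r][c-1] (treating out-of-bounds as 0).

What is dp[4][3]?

r\c   0   1   2   3   4   5
  0   1   1   1   1   1   1
  1   1   2   3   4   0   1
  2   0   2   5   9   9  10
  3   0   2   7  16  25  35
  4   0   2   0  16  41  76

16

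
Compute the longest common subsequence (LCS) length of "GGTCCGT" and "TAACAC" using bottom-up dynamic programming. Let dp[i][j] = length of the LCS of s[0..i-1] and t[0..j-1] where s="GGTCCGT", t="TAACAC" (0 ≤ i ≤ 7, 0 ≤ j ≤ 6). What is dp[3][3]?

1

   ''  T  A  A  C  A  C
''  0  0  0  0  0  0  0
 G  0  0  0  0  0  0  0
 G  0  0  0  0  0  0  0
 T  0  1  1  1  1  1  1
 C  0  1  1  1  2  2  2
 C  0  1  1  1  2  2  3
 G  0  1  1  1  2  2  3
 T  0  1  1  1  2  2  3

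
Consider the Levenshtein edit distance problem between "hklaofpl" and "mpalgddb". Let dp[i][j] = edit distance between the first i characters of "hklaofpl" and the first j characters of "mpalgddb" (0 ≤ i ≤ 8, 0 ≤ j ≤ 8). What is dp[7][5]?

6

   ''  m  p  a  l  g  d  d  b
''  0  1  2  3  4  5  6  7  8
 h  1  1  2  3  4  5  6  7  8
 k  2  2  2  3  4  5  6  7  8
 l  3  3  3  3  3  4  5  6  7
 a  4  4  4  3  4  4  5  6  7
 o  5  5  5  4  4  5  5  6  7
 f  6  6  6  5  5  5  6  6  7
 p  7  7  6  6  6  6  6  7  7
 l  8  8  7  7  6  7  7  7  8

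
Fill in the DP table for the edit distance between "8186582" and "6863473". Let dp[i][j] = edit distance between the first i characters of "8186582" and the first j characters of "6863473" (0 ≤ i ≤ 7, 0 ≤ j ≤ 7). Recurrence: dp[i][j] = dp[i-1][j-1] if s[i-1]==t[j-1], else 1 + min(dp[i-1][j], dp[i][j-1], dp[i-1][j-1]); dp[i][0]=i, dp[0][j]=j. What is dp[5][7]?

6

   ''  6  8  6  3  4  7  3
''  0  1  2  3  4  5  6  7
 8  1  1  1  2  3  4  5  6
 1  2  2  2  2  3  4  5  6
 8  3  3  2  3  3  4  5  6
 6  4  3  3  2  3  4  5  6
 5  5  4  4  3  3  4  5  6
 8  6  5  4  4  4  4  5  6
 2  7  6  5  5  5  5  5  6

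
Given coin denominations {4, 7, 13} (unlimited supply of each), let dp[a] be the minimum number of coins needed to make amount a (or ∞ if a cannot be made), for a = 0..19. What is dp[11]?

 a  0  1  2  3  4  5  6  7  8  9 10 11 12 13 14 15 16 17 18 19
dp  0  -  -  -  1  -  -  1  2  -  -  2  3  1  2  3  4  2  3  4
(- denotes ∞ / unreachable)

2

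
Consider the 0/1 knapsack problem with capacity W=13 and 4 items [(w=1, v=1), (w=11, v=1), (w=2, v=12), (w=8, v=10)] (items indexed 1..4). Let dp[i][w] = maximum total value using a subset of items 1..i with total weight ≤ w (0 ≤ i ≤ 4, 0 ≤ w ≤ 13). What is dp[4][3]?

i\w   0   1   2   3   4   5   6   7   8   9  10  11  12  13
  0   0   0   0   0   0   0   0   0   0   0   0   0   0   0
  1   0   1   1   1   1   1   1   1   1   1   1   1   1   1
  2   0   1   1   1   1   1   1   1   1   1   1   1   2   2
  3   0   1  12  13  13  13  13  13  13  13  13  13  13  13
  4   0   1  12  13  13  13  13  13  13  13  22  23  23  23

13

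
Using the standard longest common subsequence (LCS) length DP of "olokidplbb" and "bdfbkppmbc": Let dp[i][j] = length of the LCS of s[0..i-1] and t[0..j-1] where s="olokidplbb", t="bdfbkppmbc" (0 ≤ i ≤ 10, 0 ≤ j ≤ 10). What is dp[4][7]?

1

   ''  b  d  f  b  k  p  p  m  b  c
''  0  0  0  0  0  0  0  0  0  0  0
 o  0  0  0  0  0  0  0  0  0  0  0
 l  0  0  0  0  0  0  0  0  0  0  0
 o  0  0  0  0  0  0  0  0  0  0  0
 k  0  0  0  0  0  1  1  1  1  1  1
 i  0  0  0  0  0  1  1  1  1  1  1
 d  0  0  1  1  1  1  1  1  1  1  1
 p  0  0  1  1  1  1  2  2  2  2  2
 l  0  0  1  1  1  1  2  2  2  2  2
 b  0  1  1  1  2  2  2  2  2  3  3
 b  0  1  1  1  2  2  2  2  2  3  3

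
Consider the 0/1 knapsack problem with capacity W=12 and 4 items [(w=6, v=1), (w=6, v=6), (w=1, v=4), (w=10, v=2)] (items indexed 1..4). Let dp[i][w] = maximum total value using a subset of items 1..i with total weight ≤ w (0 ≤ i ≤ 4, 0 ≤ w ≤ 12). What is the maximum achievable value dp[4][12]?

i\w   0   1   2   3   4   5   6   7   8   9  10  11  12
  0   0   0   0   0   0   0   0   0   0   0   0   0   0
  1   0   0   0   0   0   0   1   1   1   1   1   1   1
  2   0   0   0   0   0   0   6   6   6   6   6   6   7
  3   0   4   4   4   4   4   6  10  10  10  10  10  10
  4   0   4   4   4   4   4   6  10  10  10  10  10  10

10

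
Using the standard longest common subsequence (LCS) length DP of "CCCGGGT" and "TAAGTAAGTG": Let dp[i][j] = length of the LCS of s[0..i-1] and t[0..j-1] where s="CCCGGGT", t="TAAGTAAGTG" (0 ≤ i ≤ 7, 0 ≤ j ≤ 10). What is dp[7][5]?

2

   ''  T  A  A  G  T  A  A  G  T  G
''  0  0  0  0  0  0  0  0  0  0  0
 C  0  0  0  0  0  0  0  0  0  0  0
 C  0  0  0  0  0  0  0  0  0  0  0
 C  0  0  0  0  0  0  0  0  0  0  0
 G  0  0  0  0  1  1  1  1  1  1  1
 G  0  0  0  0  1  1  1  1  2  2  2
 G  0  0  0  0  1  1  1  1  2  2  3
 T  0  1  1  1  1  2  2  2  2  3  3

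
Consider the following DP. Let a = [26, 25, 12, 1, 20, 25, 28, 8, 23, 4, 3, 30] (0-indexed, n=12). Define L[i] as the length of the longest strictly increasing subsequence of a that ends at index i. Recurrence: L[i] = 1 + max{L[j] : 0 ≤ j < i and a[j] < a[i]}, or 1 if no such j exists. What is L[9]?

   i    0    1    2    3    4    5    6    7    8    9   10   11
a[i]   26   25   12    1   20   25   28    8   23    4    3   30
L[i]    1    1    1    1    2    3    4    2    3    2    2    5

2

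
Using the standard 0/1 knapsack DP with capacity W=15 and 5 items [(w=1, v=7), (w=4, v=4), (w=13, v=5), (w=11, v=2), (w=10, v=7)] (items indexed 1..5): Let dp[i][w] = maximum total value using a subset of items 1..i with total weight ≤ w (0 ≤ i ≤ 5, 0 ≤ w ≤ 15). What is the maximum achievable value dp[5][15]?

18

i\w   0   1   2   3   4   5   6   7   8   9  10  11  12  13  14  15
  0   0   0   0   0   0   0   0   0   0   0   0   0   0   0   0   0
  1   0   7   7   7   7   7   7   7   7   7   7   7   7   7   7   7
  2   0   7   7   7   7  11  11  11  11  11  11  11  11  11  11  11
  3   0   7   7   7   7  11  11  11  11  11  11  11  11  11  12  12
  4   0   7   7   7   7  11  11  11  11  11  11  11  11  11  12  12
  5   0   7   7   7   7  11  11  11  11  11  11  14  14  14  14  18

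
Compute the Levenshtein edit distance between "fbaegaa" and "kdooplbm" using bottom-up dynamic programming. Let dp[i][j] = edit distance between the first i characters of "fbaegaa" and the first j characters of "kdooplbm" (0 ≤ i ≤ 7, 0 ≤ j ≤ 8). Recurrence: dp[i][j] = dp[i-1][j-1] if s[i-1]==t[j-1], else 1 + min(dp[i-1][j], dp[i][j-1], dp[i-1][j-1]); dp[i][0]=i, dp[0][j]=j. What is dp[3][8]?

   ''  k  d  o  o  p  l  b  m
''  0  1  2  3  4  5  6  7  8
 f  1  1  2  3  4  5  6  7  8
 b  2  2  2  3  4  5  6  6  7
 a  3  3  3  3  4  5  6  7  7
 e  4  4  4  4  4  5  6  7  8
 g  5  5  5  5  5  5  6  7  8
 a  6  6  6  6  6  6  6  7  8
 a  7  7  7  7  7  7  7  7  8

7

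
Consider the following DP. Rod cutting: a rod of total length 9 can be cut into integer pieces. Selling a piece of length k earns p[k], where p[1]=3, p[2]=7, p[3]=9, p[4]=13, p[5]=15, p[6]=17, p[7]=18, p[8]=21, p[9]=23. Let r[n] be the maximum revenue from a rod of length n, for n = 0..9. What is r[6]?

   n    0    1    2    3    4    5    6    7    8    9
r[n]    0    3    7   10   14   17   21   24   28   31

21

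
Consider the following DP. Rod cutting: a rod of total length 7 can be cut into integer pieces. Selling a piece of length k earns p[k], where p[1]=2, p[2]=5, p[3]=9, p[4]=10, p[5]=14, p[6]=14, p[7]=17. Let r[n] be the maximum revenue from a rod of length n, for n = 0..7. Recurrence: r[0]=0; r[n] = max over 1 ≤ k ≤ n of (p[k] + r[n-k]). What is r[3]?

   n    0    1    2    3    4    5    6    7
r[n]    0    2    5    9   11   14   18   20

9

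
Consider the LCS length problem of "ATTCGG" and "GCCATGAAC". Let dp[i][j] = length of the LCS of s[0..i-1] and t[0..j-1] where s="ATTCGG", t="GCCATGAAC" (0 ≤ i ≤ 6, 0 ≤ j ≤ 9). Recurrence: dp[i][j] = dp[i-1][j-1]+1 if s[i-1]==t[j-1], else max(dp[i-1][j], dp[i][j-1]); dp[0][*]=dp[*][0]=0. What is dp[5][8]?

   ''  G  C  C  A  T  G  A  A  C
''  0  0  0  0  0  0  0  0  0  0
 A  0  0  0  0  1  1  1  1  1  1
 T  0  0  0  0  1  2  2  2  2  2
 T  0  0  0  0  1  2  2  2  2  2
 C  0  0  1  1  1  2  2  2  2  3
 G  0  1  1  1  1  2  3  3  3  3
 G  0  1  1  1  1  2  3  3  3  3

3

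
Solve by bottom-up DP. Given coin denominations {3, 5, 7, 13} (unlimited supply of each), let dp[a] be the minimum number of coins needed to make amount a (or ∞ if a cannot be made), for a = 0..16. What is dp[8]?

2

 a  0  1  2  3  4  5  6  7  8  9 10 11 12 13 14 15 16
dp  0  -  -  1  -  1  2  1  2  3  2  3  2  1  2  3  2
(- denotes ∞ / unreachable)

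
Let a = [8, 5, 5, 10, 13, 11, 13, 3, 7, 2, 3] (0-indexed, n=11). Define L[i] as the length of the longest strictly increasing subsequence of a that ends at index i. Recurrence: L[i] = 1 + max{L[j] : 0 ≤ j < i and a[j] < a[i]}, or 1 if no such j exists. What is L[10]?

2

   i    0    1    2    3    4    5    6    7    8    9   10
a[i]    8    5    5   10   13   11   13    3    7    2    3
L[i]    1    1    1    2    3    3    4    1    2    1    2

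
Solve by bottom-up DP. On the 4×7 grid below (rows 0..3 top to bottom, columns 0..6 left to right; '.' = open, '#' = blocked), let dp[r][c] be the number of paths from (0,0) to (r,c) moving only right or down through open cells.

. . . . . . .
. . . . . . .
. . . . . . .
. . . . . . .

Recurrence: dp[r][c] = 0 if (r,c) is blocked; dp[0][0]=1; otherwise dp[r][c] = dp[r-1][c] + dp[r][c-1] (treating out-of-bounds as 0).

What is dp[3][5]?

56

r\c   0   1   2   3   4   5   6
  0   1   1   1   1   1   1   1
  1   1   2   3   4   5   6   7
  2   1   3   6  10  15  21  28
  3   1   4  10  20  35  56  84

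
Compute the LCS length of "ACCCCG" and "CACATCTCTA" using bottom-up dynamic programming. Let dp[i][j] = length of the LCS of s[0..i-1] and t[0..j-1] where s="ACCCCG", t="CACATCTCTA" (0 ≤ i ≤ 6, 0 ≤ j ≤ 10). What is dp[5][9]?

4

   ''  C  A  C  A  T  C  T  C  T  A
''  0  0  0  0  0  0  0  0  0  0  0
 A  0  0  1  1  1  1  1  1  1  1  1
 C  0  1  1  2  2  2  2  2  2  2  2
 C  0  1  1  2  2  2  3  3  3  3  3
 C  0  1  1  2  2  2  3  3  4  4  4
 C  0  1  1  2  2  2  3  3  4  4  4
 G  0  1  1  2  2  2  3  3  4  4  4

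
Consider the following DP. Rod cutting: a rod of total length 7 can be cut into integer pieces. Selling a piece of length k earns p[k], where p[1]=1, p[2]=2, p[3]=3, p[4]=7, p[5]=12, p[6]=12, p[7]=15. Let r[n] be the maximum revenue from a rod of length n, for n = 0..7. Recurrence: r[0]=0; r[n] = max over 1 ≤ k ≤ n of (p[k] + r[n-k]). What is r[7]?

15

   n    0    1    2    3    4    5    6    7
r[n]    0    1    2    3    7   12   13   15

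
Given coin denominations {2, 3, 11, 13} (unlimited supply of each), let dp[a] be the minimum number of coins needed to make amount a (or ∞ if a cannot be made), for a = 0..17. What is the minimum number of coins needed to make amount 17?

3

 a  0  1  2  3  4  5  6  7  8  9 10 11 12 13 14 15 16 17
dp  0  -  1  1  2  2  2  3  3  3  4  1  4  1  2  2  2  3
(- denotes ∞ / unreachable)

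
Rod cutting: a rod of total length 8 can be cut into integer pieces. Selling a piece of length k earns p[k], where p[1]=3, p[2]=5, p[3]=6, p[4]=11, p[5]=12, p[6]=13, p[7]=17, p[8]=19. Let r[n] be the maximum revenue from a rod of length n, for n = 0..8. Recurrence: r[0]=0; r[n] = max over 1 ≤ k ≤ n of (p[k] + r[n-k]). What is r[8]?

24

   n    0    1    2    3    4    5    6    7    8
r[n]    0    3    6    9   12   15   18   21   24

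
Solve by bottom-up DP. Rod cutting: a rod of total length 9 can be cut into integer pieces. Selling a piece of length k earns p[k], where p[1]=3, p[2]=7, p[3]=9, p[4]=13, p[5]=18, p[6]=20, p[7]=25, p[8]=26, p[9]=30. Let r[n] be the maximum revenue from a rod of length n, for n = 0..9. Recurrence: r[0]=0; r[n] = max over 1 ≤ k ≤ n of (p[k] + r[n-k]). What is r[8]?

   n    0    1    2    3    4    5    6    7    8    9
r[n]    0    3    7   10   14   18   21   25   28   32

28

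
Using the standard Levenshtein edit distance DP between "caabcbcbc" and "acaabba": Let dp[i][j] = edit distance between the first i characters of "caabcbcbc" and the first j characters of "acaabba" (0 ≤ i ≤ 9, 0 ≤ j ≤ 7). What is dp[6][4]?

   ''  a  c  a  a  b  b  a
''  0  1  2  3  4  5  6  7
 c  1  1  1  2  3  4  5  6
 a  2  1  2  1  2  3  4  5
 a  3  2  2  2  1  2  3  4
 b  4  3  3  3  2  1  2  3
 c  5  4  3  4  3  2  2  3
 b  6  5  4  4  4  3  2  3
 c  7  6  5  5  5  4  3  3
 b  8  7  6  6  6  5  4  4
 c  9  8  7  7  7  6  5  5

4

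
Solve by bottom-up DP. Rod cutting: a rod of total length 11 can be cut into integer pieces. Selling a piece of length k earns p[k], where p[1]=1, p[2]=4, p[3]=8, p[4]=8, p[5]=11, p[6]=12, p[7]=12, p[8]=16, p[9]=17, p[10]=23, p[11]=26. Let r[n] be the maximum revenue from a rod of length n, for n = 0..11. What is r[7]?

17

   n    0    1    2    3    4    5    6    7    8    9   10   11
r[n]    0    1    4    8    9   12   16   17   20   24   25   28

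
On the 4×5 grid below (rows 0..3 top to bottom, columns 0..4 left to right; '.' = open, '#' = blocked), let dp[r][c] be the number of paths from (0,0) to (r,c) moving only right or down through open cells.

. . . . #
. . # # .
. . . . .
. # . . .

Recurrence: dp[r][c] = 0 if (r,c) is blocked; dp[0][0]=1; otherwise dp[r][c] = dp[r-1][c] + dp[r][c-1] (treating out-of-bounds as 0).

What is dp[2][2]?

r\c   0   1   2   3   4
  0   1   1   1   1   0
  1   1   2   0   0   0
  2   1   3   3   3   3
  3   1   0   3   6   9

3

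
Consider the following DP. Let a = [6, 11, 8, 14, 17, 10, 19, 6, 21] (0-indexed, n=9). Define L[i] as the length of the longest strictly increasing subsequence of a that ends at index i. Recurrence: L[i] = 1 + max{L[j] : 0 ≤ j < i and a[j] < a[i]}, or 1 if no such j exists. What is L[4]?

   i    0    1    2    3    4    5    6    7    8
a[i]    6   11    8   14   17   10   19    6   21
L[i]    1    2    2    3    4    3    5    1    6

4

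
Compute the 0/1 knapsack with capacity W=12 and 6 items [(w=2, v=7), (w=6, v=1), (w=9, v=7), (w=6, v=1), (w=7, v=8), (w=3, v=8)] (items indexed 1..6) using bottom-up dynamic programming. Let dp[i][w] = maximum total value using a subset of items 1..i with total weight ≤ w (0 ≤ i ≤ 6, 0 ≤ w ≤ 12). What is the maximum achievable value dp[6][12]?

i\w   0   1   2   3   4   5   6   7   8   9  10  11  12
  0   0   0   0   0   0   0   0   0   0   0   0   0   0
  1   0   0   7   7   7   7   7   7   7   7   7   7   7
  2   0   0   7   7   7   7   7   7   8   8   8   8   8
  3   0   0   7   7   7   7   7   7   8   8   8  14  14
  4   0   0   7   7   7   7   7   7   8   8   8  14  14
  5   0   0   7   7   7   7   7   8   8  15  15  15  15
  6   0   0   7   8   8  15  15  15  15  15  16  16  23

23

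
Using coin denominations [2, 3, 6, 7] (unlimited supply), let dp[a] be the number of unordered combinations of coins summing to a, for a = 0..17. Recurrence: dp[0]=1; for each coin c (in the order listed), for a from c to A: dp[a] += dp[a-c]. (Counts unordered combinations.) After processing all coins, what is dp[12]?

7

after  coin     0     1     2     3     4     5     6     7     8     9    10    11    12    13    14    15    16    17
          2     1     0     1     0     1     0     1     0     1     0     1     0     1     0     1     0     1     0
          3     1     0     1     1     1     1     2     1     2     2     2     2     3     2     3     3     3     3
          6     1     0     1     1     1     1     3     1     3     3     3     3     6     3     6     6     6     6
          7     1     0     1     1     1     1     3     2     3     4     4     4     7     6     8     9    10    10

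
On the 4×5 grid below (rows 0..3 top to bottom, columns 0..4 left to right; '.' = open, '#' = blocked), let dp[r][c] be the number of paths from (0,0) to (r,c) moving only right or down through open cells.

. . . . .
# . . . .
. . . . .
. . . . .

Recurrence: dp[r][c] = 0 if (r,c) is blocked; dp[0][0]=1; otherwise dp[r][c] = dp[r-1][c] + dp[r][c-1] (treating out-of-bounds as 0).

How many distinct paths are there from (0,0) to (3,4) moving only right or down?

r\c   0   1   2   3   4
  0   1   1   1   1   1
  1   0   1   2   3   4
  2   0   1   3   6  10
  3   0   1   4  10  20

20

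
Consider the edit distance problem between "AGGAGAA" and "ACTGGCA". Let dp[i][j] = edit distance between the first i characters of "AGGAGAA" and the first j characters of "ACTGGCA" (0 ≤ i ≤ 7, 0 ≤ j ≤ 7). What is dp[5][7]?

4

   ''  A  C  T  G  G  C  A
''  0  1  2  3  4  5  6  7
 A  1  0  1  2  3  4  5  6
 G  2  1  1  2  2  3  4  5
 G  3  2  2  2  2  2  3  4
 A  4  3  3  3  3  3  3  3
 G  5  4  4  4  3  3  4  4
 A  6  5  5  5  4  4  4  4
 A  7  6  6  6  5  5  5  4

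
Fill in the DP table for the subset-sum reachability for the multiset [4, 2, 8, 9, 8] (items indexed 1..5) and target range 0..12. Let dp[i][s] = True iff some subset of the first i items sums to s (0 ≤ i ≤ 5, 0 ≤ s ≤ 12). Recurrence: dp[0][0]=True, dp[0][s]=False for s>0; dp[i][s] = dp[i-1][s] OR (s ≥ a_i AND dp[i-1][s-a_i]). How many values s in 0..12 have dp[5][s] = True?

9

i\s   0   1   2   3   4   5   6   7   8   9  10  11  12
  0   T   F   F   F   F   F   F   F   F   F   F   F   F
  1   T   F   F   F   T   F   F   F   F   F   F   F   F
  2   T   F   T   F   T   F   T   F   F   F   F   F   F
  3   T   F   T   F   T   F   T   F   T   F   T   F   T
  4   T   F   T   F   T   F   T   F   T   T   T   T   T
  5   T   F   T   F   T   F   T   F   T   T   T   T   T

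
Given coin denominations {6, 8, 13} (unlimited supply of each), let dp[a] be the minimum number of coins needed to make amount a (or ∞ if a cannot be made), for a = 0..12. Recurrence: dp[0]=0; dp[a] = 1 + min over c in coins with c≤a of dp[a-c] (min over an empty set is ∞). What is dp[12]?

2

 a  0  1  2  3  4  5  6  7  8  9 10 11 12
dp  0  -  -  -  -  -  1  -  1  -  -  -  2
(- denotes ∞ / unreachable)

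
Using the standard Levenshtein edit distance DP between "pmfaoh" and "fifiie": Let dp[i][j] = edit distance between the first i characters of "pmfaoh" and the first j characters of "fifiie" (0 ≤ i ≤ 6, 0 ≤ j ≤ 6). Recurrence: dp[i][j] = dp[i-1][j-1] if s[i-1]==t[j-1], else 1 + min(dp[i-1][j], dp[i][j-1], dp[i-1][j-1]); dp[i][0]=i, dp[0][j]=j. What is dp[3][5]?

   ''  f  i  f  i  i  e
''  0  1  2  3  4  5  6
 p  1  1  2  3  4  5  6
 m  2  2  2  3  4  5  6
 f  3  2  3  2  3  4  5
 a  4  3  3  3  3  4  5
 o  5  4  4  4  4  4  5
 h  6  5  5  5  5  5  5

4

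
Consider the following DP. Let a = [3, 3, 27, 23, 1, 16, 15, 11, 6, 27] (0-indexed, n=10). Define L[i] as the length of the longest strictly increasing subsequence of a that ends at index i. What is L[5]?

2

   i    0    1    2    3    4    5    6    7    8    9
a[i]    3    3   27   23    1   16   15   11    6   27
L[i]    1    1    2    2    1    2    2    2    2    3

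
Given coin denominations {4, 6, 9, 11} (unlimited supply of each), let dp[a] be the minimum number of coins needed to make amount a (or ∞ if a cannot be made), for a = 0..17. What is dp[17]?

2

 a  0  1  2  3  4  5  6  7  8  9 10 11 12 13 14 15 16 17
dp  0  -  -  -  1  -  1  -  2  1  2  1  2  2  3  2  3  2
(- denotes ∞ / unreachable)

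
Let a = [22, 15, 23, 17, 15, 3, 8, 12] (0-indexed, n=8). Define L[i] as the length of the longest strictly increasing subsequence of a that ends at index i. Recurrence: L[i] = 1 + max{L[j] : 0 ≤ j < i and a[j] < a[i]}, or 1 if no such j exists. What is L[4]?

1

   i    0    1    2    3    4    5    6    7
a[i]   22   15   23   17   15    3    8   12
L[i]    1    1    2    2    1    1    2    3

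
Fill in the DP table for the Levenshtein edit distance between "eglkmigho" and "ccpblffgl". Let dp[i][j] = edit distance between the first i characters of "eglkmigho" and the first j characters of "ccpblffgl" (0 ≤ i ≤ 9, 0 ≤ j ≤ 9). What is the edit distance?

   ''  c  c  p  b  l  f  f  g  l
''  0  1  2  3  4  5  6  7  8  9
 e  1  1  2  3  4  5  6  7  8  9
 g  2  2  2  3  4  5  6  7  7  8
 l  3  3  3  3  4  4  5  6  7  7
 k  4  4  4  4  4  5  5  6  7  8
 m  5  5  5  5  5  5  6  6  7  8
 i  6  6  6  6  6  6  6  7  7  8
 g  7  7  7  7  7  7  7  7  7  8
 h  8  8  8  8  8  8  8  8  8  8
 o  9  9  9  9  9  9  9  9  9  9

9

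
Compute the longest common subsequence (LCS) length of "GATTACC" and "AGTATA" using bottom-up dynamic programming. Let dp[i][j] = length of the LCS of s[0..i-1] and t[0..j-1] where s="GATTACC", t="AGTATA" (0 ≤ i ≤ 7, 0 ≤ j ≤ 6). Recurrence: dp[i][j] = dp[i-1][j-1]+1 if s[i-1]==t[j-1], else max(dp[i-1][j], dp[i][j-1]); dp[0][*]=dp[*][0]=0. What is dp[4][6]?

   ''  A  G  T  A  T  A
''  0  0  0  0  0  0  0
 G  0  0  1  1  1  1  1
 A  0  1  1  1  2  2  2
 T  0  1  1  2  2  3  3
 T  0  1  1  2  2  3  3
 A  0  1  1  2  3  3  4
 C  0  1  1  2  3  3  4
 C  0  1  1  2  3  3  4

3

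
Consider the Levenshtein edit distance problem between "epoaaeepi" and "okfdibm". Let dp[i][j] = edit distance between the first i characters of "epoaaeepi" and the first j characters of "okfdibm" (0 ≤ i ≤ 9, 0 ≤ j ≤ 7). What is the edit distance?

8

   ''  o  k  f  d  i  b  m
''  0  1  2  3  4  5  6  7
 e  1  1  2  3  4  5  6  7
 p  2  2  2  3  4  5  6  7
 o  3  2  3  3  4  5  6  7
 a  4  3  3  4  4  5  6  7
 a  5  4  4  4  5  5  6  7
 e  6  5  5  5  5  6  6  7
 e  7  6  6  6  6  6  7  7
 p  8  7  7  7  7  7  7  8
 i  9  8  8  8  8  7  8  8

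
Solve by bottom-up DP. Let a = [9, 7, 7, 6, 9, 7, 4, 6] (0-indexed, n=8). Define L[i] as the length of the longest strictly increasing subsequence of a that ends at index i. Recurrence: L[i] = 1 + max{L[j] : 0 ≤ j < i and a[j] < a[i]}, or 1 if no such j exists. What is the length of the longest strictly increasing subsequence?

2

   i    0    1    2    3    4    5    6    7
a[i]    9    7    7    6    9    7    4    6
L[i]    1    1    1    1    2    2    1    2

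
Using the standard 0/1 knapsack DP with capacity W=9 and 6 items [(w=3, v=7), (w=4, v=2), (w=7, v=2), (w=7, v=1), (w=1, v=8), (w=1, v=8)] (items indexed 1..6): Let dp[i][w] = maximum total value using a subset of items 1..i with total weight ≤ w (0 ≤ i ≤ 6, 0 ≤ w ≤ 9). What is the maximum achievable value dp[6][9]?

25

i\w   0   1   2   3   4   5   6   7   8   9
  0   0   0   0   0   0   0   0   0   0   0
  1   0   0   0   7   7   7   7   7   7   7
  2   0   0   0   7   7   7   7   9   9   9
  3   0   0   0   7   7   7   7   9   9   9
  4   0   0   0   7   7   7   7   9   9   9
  5   0   8   8   8  15  15  15  15  17  17
  6   0   8  16  16  16  23  23  23  23  25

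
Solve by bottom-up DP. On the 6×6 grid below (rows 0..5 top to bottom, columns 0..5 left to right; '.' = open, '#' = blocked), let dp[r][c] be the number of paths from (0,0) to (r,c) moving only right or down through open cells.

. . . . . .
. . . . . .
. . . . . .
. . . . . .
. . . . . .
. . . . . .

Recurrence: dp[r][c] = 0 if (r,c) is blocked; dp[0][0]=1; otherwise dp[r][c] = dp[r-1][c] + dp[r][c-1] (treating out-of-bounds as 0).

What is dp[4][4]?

r\c   0   1   2   3   4   5
  0   1   1   1   1   1   1
  1   1   2   3   4   5   6
  2   1   3   6  10  15  21
  3   1   4  10  20  35  56
  4   1   5  15  35  70 126
  5   1   6  21  56 126 252

70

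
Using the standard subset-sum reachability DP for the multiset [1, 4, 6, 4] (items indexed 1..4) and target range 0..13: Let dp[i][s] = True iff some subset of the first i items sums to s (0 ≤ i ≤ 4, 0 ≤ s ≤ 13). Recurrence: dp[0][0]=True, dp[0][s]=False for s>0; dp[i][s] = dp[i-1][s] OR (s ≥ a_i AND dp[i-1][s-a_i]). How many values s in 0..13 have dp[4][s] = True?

10

i\s   0   1   2   3   4   5   6   7   8   9  10  11  12  13
  0   T   F   F   F   F   F   F   F   F   F   F   F   F   F
  1   T   T   F   F   F   F   F   F   F   F   F   F   F   F
  2   T   T   F   F   T   T   F   F   F   F   F   F   F   F
  3   T   T   F   F   T   T   T   T   F   F   T   T   F   F
  4   T   T   F   F   T   T   T   T   T   T   T   T   F   F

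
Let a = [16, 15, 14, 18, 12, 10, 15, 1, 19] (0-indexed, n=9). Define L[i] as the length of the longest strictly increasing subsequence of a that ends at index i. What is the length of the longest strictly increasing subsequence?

   i    0    1    2    3    4    5    6    7    8
a[i]   16   15   14   18   12   10   15    1   19
L[i]    1    1    1    2    1    1    2    1    3

3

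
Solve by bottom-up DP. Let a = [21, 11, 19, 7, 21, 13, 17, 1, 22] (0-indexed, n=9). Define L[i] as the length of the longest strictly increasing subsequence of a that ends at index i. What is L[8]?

4

   i    0    1    2    3    4    5    6    7    8
a[i]   21   11   19    7   21   13   17    1   22
L[i]    1    1    2    1    3    2    3    1    4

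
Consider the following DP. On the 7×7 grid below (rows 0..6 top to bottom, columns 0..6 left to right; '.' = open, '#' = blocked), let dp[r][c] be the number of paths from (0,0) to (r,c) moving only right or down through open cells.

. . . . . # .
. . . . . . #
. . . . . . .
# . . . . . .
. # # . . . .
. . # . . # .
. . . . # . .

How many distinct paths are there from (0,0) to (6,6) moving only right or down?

181

r\c   0   1   2   3   4   5   6
  0   1   1   1   1   1   0   0
  1   1   2   3   4   5   5   0
  2   1   3   6  10  15  20  20
  3   0   3   9  19  34  54  74
  4   0   0   0  19  53 107 181
  5   0   0   0  19  72   0 181
  6   0   0   0  19   0   0 181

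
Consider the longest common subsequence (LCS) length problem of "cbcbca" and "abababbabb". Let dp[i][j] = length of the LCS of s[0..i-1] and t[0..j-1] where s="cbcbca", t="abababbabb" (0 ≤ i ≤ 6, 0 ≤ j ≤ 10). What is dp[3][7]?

   ''  a  b  a  b  a  b  b  a  b  b
''  0  0  0  0  0  0  0  0  0  0  0
 c  0  0  0  0  0  0  0  0  0  0  0
 b  0  0  1  1  1  1  1  1  1  1  1
 c  0  0  1  1  1  1  1  1  1  1  1
 b  0  0  1  1  2  2  2  2  2  2  2
 c  0  0  1  1  2  2  2  2  2  2  2
 a  0  1  1  2  2  3  3  3  3  3  3

1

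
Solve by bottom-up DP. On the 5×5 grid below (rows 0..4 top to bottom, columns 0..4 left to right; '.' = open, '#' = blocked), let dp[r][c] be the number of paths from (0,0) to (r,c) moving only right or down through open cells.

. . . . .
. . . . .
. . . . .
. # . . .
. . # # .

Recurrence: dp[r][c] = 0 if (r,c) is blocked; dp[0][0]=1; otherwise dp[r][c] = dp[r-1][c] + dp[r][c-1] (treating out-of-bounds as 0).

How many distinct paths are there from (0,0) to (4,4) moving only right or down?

31

r\c   0   1   2   3   4
  0   1   1   1   1   1
  1   1   2   3   4   5
  2   1   3   6  10  15
  3   1   0   6  16  31
  4   1   1   0   0  31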